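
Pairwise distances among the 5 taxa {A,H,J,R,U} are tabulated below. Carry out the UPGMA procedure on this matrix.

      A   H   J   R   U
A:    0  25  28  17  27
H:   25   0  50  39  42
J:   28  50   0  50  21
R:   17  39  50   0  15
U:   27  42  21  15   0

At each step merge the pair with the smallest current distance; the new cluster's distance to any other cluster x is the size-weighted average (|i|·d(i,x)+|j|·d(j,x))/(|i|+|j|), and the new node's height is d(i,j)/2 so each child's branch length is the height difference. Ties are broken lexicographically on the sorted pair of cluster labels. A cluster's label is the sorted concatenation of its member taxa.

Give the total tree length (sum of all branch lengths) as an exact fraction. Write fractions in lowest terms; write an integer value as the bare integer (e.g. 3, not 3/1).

74

iteration 1: select R,U (d=15); attach at lengths (15/2, 15/2); label the merged cluster RU
  updated: d(A,RU)=22, d(H,RU)=81/2, d(J,RU)=71/2
iteration 2: select A,RU (d=22); attach at lengths (11, 7/2); label the merged cluster ARU
  updated: d(ARU,H)=106/3, d(ARU,J)=33
iteration 3: select ARU,J (d=33); attach at lengths (11/2, 33/2); label the merged cluster AJRU
  updated: d(AJRU,H)=39
iteration 4: select AJRU,H (d=39); attach at lengths (3, 39/2); label the merged cluster AHJRU
final tree: (((A:11,(R:15/2,U:15/2):7/2):11/2,J:33/2):3,H:39/2)
total length: 74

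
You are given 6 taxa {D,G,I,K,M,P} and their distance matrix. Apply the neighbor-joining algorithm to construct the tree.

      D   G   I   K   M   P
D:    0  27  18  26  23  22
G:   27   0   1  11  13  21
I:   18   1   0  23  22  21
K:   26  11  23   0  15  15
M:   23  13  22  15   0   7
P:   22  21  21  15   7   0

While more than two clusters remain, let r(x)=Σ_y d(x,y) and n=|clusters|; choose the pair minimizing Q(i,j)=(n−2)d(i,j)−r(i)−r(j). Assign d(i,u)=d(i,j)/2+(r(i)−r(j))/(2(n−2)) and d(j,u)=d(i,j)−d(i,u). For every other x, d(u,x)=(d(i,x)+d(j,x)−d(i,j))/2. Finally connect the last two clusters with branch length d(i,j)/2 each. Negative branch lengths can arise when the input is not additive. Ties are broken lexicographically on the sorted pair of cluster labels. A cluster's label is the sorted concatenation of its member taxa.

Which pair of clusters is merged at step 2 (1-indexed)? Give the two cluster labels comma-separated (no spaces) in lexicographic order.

step 1: merge (G,I) at d=1, Q=-154; branch lengths G→-1, I→2; new cluster GI
  updated: d(D,GI)=22, d(GI,K)=33/2, d(GI,M)=17, d(GI,P)=41/2
step 2: merge (M,P) at d=7, Q=-211/2; branch lengths M→37/12, P→47/12; new cluster MP
  updated: d(D,MP)=19, d(GI,MP)=61/4, d(K,MP)=23/2
step 3: merge (D,GI) at d=22, Q=-307/4; branch lengths D→229/16, GI→123/16; new cluster DGI
  updated: d(DGI,K)=41/4, d(DGI,MP)=49/8
step 4: merge (DGI,K) at d=41/4, Q=-223/8; branch lengths DGI→39/16, K→125/16; new cluster DGIK
  updated: d(DGIK,MP)=59/16
step 5: merge (DGIK,MP) at d=59/16; branch lengths DGIK→59/32, MP→59/32; new cluster DGIKMP
final tree: (((D:229/16,(G:-1,I:2):123/16):39/16,K:125/16):59/32,(M:37/12,P:47/12):59/32)
total length: 703/16

M,P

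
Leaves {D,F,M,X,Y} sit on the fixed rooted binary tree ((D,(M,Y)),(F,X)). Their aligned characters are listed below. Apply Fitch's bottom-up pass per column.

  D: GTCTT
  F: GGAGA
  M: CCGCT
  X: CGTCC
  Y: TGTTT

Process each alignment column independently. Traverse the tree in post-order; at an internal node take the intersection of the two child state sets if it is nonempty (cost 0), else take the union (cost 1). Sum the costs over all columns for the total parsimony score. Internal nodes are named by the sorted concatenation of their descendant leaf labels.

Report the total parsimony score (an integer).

site 0, node MY: M={C} ∪ Y={T} → {C,T} (+1)
site 0, node DMY: D={G} ∪ MY={C,T} → {C,G,T} (+1)
site 0, node FX: F={G} ∪ X={C} → {C,G} (+1)
site 0, node DFMXY: DMY={C,G,T} ∩ FX={C,G} → {C,G} (+0)
site 1, node MY: M={C} ∪ Y={G} → {C,G} (+1)
site 1, node DMY: D={T} ∪ MY={C,G} → {C,G,T} (+1)
site 1, node FX: F={G} ∩ X={G} → {G} (+0)
site 1, node DFMXY: DMY={C,G,T} ∩ FX={G} → {G} (+0)
site 2, node MY: M={G} ∪ Y={T} → {G,T} (+1)
site 2, node DMY: D={C} ∪ MY={G,T} → {C,G,T} (+1)
site 2, node FX: F={A} ∪ X={T} → {A,T} (+1)
site 2, node DFMXY: DMY={C,G,T} ∩ FX={A,T} → {T} (+0)
site 3, node MY: M={C} ∪ Y={T} → {C,T} (+1)
site 3, node DMY: D={T} ∩ MY={C,T} → {T} (+0)
site 3, node FX: F={G} ∪ X={C} → {C,G} (+1)
site 3, node DFMXY: DMY={T} ∪ FX={C,G} → {C,G,T} (+1)
site 4, node MY: M={T} ∩ Y={T} → {T} (+0)
site 4, node DMY: D={T} ∩ MY={T} → {T} (+0)
site 4, node FX: F={A} ∪ X={C} → {A,C} (+1)
site 4, node DFMXY: DMY={T} ∪ FX={A,C} → {A,C,T} (+1)
per-site changes: [3, 2, 3, 3, 2]; total = 13

13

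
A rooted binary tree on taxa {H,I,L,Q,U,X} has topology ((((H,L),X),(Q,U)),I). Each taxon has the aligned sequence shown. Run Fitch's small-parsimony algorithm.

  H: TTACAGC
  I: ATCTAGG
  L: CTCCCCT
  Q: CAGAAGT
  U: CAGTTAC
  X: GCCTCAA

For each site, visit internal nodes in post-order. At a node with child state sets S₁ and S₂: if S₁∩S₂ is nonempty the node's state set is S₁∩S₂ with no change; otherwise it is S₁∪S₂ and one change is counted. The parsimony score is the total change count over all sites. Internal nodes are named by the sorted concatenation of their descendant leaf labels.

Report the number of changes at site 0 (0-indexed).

3

site 0, node HL: H={T} ∪ L={C} → {C,T} (+1)
site 0, node HLX: HL={C,T} ∪ X={G} → {C,G,T} (+1)
site 0, node QU: Q={C} ∩ U={C} → {C} (+0)
site 0, node HLQUX: HLX={C,G,T} ∩ QU={C} → {C} (+0)
site 0, node HILQUX: HLQUX={C} ∪ I={A} → {A,C} (+1)
site 1, node HL: H={T} ∩ L={T} → {T} (+0)
site 1, node HLX: HL={T} ∪ X={C} → {C,T} (+1)
site 1, node QU: Q={A} ∩ U={A} → {A} (+0)
site 1, node HLQUX: HLX={C,T} ∪ QU={A} → {A,C,T} (+1)
site 1, node HILQUX: HLQUX={A,C,T} ∩ I={T} → {T} (+0)
site 2, node HL: H={A} ∪ L={C} → {A,C} (+1)
site 2, node HLX: HL={A,C} ∩ X={C} → {C} (+0)
site 2, node QU: Q={G} ∩ U={G} → {G} (+0)
site 2, node HLQUX: HLX={C} ∪ QU={G} → {C,G} (+1)
site 2, node HILQUX: HLQUX={C,G} ∩ I={C} → {C} (+0)
site 3, node HL: H={C} ∩ L={C} → {C} (+0)
site 3, node HLX: HL={C} ∪ X={T} → {C,T} (+1)
site 3, node QU: Q={A} ∪ U={T} → {A,T} (+1)
site 3, node HLQUX: HLX={C,T} ∩ QU={A,T} → {T} (+0)
site 3, node HILQUX: HLQUX={T} ∩ I={T} → {T} (+0)
site 4, node HL: H={A} ∪ L={C} → {A,C} (+1)
site 4, node HLX: HL={A,C} ∩ X={C} → {C} (+0)
site 4, node QU: Q={A} ∪ U={T} → {A,T} (+1)
site 4, node HLQUX: HLX={C} ∪ QU={A,T} → {A,C,T} (+1)
site 4, node HILQUX: HLQUX={A,C,T} ∩ I={A} → {A} (+0)
site 5, node HL: H={G} ∪ L={C} → {C,G} (+1)
site 5, node HLX: HL={C,G} ∪ X={A} → {A,C,G} (+1)
site 5, node QU: Q={G} ∪ U={A} → {A,G} (+1)
site 5, node HLQUX: HLX={A,C,G} ∩ QU={A,G} → {A,G} (+0)
site 5, node HILQUX: HLQUX={A,G} ∩ I={G} → {G} (+0)
site 6, node HL: H={C} ∪ L={T} → {C,T} (+1)
site 6, node HLX: HL={C,T} ∪ X={A} → {A,C,T} (+1)
site 6, node QU: Q={T} ∪ U={C} → {C,T} (+1)
site 6, node HLQUX: HLX={A,C,T} ∩ QU={C,T} → {C,T} (+0)
site 6, node HILQUX: HLQUX={C,T} ∪ I={G} → {C,G,T} (+1)
per-site changes: [3, 2, 2, 2, 3, 3, 4]; total = 19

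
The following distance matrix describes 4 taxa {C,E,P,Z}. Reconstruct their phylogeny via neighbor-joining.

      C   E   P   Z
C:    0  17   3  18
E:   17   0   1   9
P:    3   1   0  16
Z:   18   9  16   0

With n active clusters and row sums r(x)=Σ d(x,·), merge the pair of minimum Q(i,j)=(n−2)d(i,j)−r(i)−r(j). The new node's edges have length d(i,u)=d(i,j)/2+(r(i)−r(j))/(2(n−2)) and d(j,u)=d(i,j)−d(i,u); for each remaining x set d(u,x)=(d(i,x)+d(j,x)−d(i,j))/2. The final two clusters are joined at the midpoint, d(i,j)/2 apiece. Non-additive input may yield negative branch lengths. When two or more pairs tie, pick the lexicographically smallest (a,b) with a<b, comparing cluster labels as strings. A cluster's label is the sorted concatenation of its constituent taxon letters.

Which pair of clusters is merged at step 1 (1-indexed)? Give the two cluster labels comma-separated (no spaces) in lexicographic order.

C,P

iteration 1: select C,P (d=3, Q=-52); attach at lengths (6, -3); label the merged cluster CP
  updated: d(CP,E)=15/2, d(CP,Z)=31/2
iteration 2: select CP,E (d=15/2, Q=-32); attach at lengths (7, 1/2); label the merged cluster CEP
  updated: d(CEP,Z)=17/2
iteration 3: select CEP,Z (d=17/2); attach at lengths (17/4, 17/4); label the merged cluster CEPZ
final tree: (((C:6,P:-3):7,E:1/2):17/4,Z:17/4)
total length: 19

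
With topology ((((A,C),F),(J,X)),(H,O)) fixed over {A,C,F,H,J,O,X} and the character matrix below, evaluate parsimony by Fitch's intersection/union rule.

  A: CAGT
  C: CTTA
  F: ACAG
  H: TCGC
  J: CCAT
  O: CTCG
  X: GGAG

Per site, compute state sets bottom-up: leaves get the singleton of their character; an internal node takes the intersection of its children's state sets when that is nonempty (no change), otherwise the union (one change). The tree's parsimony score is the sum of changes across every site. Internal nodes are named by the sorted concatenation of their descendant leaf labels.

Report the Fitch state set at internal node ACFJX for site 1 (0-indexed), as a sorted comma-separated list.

site 0, node AC: A={C} ∩ C={C} → {C} (+0)
site 0, node ACF: AC={C} ∪ F={A} → {A,C} (+1)
site 0, node JX: J={C} ∪ X={G} → {C,G} (+1)
site 0, node ACFJX: ACF={A,C} ∩ JX={C,G} → {C} (+0)
site 0, node HO: H={T} ∪ O={C} → {C,T} (+1)
site 0, node ACFHJOX: ACFJX={C} ∩ HO={C,T} → {C} (+0)
site 1, node AC: A={A} ∪ C={T} → {A,T} (+1)
site 1, node ACF: AC={A,T} ∪ F={C} → {A,C,T} (+1)
site 1, node JX: J={C} ∪ X={G} → {C,G} (+1)
site 1, node ACFJX: ACF={A,C,T} ∩ JX={C,G} → {C} (+0)
site 1, node HO: H={C} ∪ O={T} → {C,T} (+1)
site 1, node ACFHJOX: ACFJX={C} ∩ HO={C,T} → {C} (+0)
site 2, node AC: A={G} ∪ C={T} → {G,T} (+1)
site 2, node ACF: AC={G,T} ∪ F={A} → {A,G,T} (+1)
site 2, node JX: J={A} ∩ X={A} → {A} (+0)
site 2, node ACFJX: ACF={A,G,T} ∩ JX={A} → {A} (+0)
site 2, node HO: H={G} ∪ O={C} → {C,G} (+1)
site 2, node ACFHJOX: ACFJX={A} ∪ HO={C,G} → {A,C,G} (+1)
site 3, node AC: A={T} ∪ C={A} → {A,T} (+1)
site 3, node ACF: AC={A,T} ∪ F={G} → {A,G,T} (+1)
site 3, node JX: J={T} ∪ X={G} → {G,T} (+1)
site 3, node ACFJX: ACF={A,G,T} ∩ JX={G,T} → {G,T} (+0)
site 3, node HO: H={C} ∪ O={G} → {C,G} (+1)
site 3, node ACFHJOX: ACFJX={G,T} ∩ HO={C,G} → {G} (+0)
per-site changes: [3, 4, 4, 4]; total = 15

C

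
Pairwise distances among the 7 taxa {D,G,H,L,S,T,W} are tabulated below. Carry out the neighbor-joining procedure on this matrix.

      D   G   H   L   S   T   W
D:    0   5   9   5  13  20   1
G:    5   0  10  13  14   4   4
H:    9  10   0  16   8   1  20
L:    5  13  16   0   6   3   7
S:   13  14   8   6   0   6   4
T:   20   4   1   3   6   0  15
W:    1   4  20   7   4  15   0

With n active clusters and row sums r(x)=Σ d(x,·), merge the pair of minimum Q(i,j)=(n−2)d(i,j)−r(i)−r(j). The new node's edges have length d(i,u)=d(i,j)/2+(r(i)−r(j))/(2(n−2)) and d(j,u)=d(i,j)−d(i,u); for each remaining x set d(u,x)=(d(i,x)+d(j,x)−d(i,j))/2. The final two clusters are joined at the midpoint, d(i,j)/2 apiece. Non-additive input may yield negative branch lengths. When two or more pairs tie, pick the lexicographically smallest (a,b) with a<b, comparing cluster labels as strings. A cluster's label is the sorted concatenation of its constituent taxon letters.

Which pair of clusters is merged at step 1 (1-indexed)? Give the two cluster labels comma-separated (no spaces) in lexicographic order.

1. join H+T (d=1, Q=-108) ⇒ HT; edges |H|=2, |T|=-1
  updated: d(D,HT)=14, d(G,HT)=13/2, d(HT,L)=9, d(HT,S)=13/2, d(HT,W)=17
2. join HT+S (d=13/2, Q=-141/2) ⇒ HST; edges |HT|=71/16, |S|=33/16
  updated: d(D,HST)=41/4, d(G,HST)=7, d(HST,L)=17/4, d(HST,W)=29/4
3. join HST+L (d=17/4, Q=-181/4) ⇒ HLST; edges |HST|=49/24, |L|=53/24
  updated: d(D,HLST)=11/2, d(G,HLST)=63/8, d(HLST,W)=5
4. join D+W (d=1, Q=-39/2) ⇒ DW; edges |D|=7/8, |W|=1/8
  updated: d(DW,G)=4, d(DW,HLST)=19/4
5. join DW+G (d=4, Q=-133/8) ⇒ DGW; edges |DW|=7/16, |G|=57/16
  updated: d(DGW,HLST)=69/16
6. join DGW+HLST (d=69/16) ⇒ DGHLSTW; edges |DGW|=69/32, |HLST|=69/32
final tree: (((D:7/8,W:1/8):7/16,G:57/16):69/32,(((H:2,T:-1):71/16,S:33/16):49/24,L:53/24):69/32)
total length: 337/16

H,T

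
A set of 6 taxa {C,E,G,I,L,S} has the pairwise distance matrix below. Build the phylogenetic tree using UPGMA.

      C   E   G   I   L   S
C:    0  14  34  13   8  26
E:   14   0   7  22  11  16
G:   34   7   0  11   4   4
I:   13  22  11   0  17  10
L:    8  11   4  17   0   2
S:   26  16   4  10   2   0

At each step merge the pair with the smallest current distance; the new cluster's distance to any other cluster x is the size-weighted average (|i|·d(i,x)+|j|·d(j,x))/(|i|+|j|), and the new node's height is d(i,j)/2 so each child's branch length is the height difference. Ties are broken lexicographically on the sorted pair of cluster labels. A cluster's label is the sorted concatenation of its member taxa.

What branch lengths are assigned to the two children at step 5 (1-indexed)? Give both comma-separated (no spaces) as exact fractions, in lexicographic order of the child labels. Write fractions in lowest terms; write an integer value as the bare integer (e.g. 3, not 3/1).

19/8,77/24

1. join L+S (d=2) ⇒ LS; edges |L|=1, |S|=1
  updated: d(C,LS)=17, d(E,LS)=27/2, d(G,LS)=4, d(I,LS)=27/2
2. join G+LS (d=4) ⇒ GLS; edges |G|=2, |LS|=1
  updated: d(C,GLS)=68/3, d(E,GLS)=34/3, d(GLS,I)=38/3
3. join E+GLS (d=34/3) ⇒ EGLS; edges |E|=17/3, |GLS|=11/3
  updated: d(C,EGLS)=41/2, d(EGLS,I)=15
4. join C+I (d=13) ⇒ CI; edges |C|=13/2, |I|=13/2
  updated: d(CI,EGLS)=71/4
5. join CI+EGLS (d=71/4) ⇒ CEGILS; edges |CI|=19/8, |EGLS|=77/24
final tree: ((C:13/2,I:13/2):19/8,(E:17/3,(G:2,(L:1,S:1):1):11/3):77/24)
total length: 395/12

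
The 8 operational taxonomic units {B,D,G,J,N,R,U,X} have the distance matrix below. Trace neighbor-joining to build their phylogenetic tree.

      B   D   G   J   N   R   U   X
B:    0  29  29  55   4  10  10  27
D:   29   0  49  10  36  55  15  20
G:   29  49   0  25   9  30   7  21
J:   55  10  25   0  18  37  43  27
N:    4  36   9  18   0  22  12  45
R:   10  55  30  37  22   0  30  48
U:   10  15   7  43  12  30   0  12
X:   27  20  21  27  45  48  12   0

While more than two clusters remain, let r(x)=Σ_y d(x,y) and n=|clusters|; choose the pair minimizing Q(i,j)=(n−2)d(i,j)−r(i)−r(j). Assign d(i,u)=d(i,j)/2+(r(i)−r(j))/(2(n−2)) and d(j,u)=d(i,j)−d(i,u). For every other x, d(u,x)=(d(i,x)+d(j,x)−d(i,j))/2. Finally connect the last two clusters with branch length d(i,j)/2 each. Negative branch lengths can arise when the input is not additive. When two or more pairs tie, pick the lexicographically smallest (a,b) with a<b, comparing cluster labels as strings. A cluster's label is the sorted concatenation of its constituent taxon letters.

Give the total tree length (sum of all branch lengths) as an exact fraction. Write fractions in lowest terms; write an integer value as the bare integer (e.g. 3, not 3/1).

iteration 1: select D,J (d=10, Q=-369); attach at lengths (59/12, 61/12); label the merged cluster DJ
  updated: d(B,DJ)=37, d(DJ,G)=32, d(DJ,N)=22, d(DJ,R)=41, d(DJ,U)=24, d(DJ,X)=37/2
iteration 2: select DJ,X (d=37/2, Q=-507/2); attach at lengths (191/20, 179/20); label the merged cluster DJX
  updated: d(B,DJX)=91/4, d(DJX,G)=69/4, d(DJX,N)=97/4, d(DJX,R)=141/4, d(DJX,U)=35/4
iteration 3: select B,R (d=10, Q=-163); attach at lengths (-23/16, 183/16); label the merged cluster BR
  updated: d(BR,DJX)=24, d(BR,G)=49/2, d(BR,N)=8, d(BR,U)=15
iteration 4: select BR,N (d=8, Q=-403/4); attach at lengths (169/24, 23/24); label the merged cluster BNR
  updated: d(BNR,DJX)=161/8, d(BNR,G)=51/4, d(BNR,U)=19/2
iteration 5: select BNR,G (d=51/4, Q=-431/8); attach at lengths (247/32, 161/32); label the merged cluster BGNR
  updated: d(BGNR,DJX)=197/16, d(BGNR,U)=15/8
iteration 6: select BGNR,DJX (d=197/16, Q=-367/16); attach at lengths (87/32, 307/32); label the merged cluster BDGJNRX
  updated: d(BDGJNRX,U)=-27/32
iteration 7: select BDGJNRX,U (d=-27/32); attach at lengths (-27/64, -27/64); label the merged cluster BDGJNRUX
final tree: (((((B:-23/16,R:183/16):169/24,N:23/24):247/32,G:161/32):87/32,((D:59/12,J:61/12):191/20,X:179/20):307/32):-27/64,U:-27/64)
total length: 2263/32

2263/32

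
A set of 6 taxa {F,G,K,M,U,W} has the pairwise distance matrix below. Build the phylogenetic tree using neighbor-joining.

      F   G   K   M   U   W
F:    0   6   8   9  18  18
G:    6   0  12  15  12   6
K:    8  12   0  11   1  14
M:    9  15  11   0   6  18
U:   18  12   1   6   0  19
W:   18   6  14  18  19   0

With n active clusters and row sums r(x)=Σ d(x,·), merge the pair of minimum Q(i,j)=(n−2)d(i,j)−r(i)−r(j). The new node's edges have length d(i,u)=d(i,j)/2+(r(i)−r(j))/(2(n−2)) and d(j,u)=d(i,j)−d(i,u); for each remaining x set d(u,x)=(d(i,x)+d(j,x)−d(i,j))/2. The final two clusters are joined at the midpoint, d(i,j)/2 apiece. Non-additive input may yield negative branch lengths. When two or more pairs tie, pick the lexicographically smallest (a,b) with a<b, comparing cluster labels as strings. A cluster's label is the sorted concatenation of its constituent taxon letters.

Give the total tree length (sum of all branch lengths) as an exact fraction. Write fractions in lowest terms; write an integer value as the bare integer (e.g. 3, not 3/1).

431/16

1. join G+W (d=6, Q=-102) ⇒ GW; edges |G|=0, |W|=6
  updated: d(F,GW)=9, d(GW,K)=10, d(GW,M)=27/2, d(GW,U)=25/2
2. join K+U (d=1, Q=-129/2) ⇒ KU; edges |K|=-3/4, |U|=7/4
  updated: d(F,KU)=25/2, d(GW,KU)=43/4, d(KU,M)=8
3. join F+GW (d=9, Q=-183/4) ⇒ FGW; edges |F|=61/16, |GW|=83/16
  updated: d(FGW,KU)=57/8, d(FGW,M)=27/4
4. join FGW+KU (d=57/8, Q=-175/8) ⇒ FGKUW; edges |FGW|=47/16, |KU|=67/16
  updated: d(FGKUW,M)=61/16
5. join FGKUW+M (d=61/16) ⇒ FGKMUW; edges |FGKUW|=61/32, |M|=61/32
final tree: (((F:61/16,(G:0,W:6):83/16):47/16,(K:-3/4,U:7/4):67/16):61/32,M:61/32)
total length: 431/16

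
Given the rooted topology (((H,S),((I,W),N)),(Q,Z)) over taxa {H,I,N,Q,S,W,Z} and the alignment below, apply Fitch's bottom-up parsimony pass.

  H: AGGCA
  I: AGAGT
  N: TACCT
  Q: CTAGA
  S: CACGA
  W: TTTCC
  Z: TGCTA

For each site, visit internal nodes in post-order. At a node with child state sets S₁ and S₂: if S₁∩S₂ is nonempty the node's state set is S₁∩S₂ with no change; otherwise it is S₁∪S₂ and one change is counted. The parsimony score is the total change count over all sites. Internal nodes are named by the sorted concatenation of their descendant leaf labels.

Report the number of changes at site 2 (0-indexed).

site 0, node HS: H={A} ∪ S={C} → {A,C} (+1)
site 0, node IW: I={A} ∪ W={T} → {A,T} (+1)
site 0, node INW: IW={A,T} ∩ N={T} → {T} (+0)
site 0, node HINSW: HS={A,C} ∪ INW={T} → {A,C,T} (+1)
site 0, node QZ: Q={C} ∪ Z={T} → {C,T} (+1)
site 0, node HINQSWZ: HINSW={A,C,T} ∩ QZ={C,T} → {C,T} (+0)
site 1, node HS: H={G} ∪ S={A} → {A,G} (+1)
site 1, node IW: I={G} ∪ W={T} → {G,T} (+1)
site 1, node INW: IW={G,T} ∪ N={A} → {A,G,T} (+1)
site 1, node HINSW: HS={A,G} ∩ INW={A,G,T} → {A,G} (+0)
site 1, node QZ: Q={T} ∪ Z={G} → {G,T} (+1)
site 1, node HINQSWZ: HINSW={A,G} ∩ QZ={G,T} → {G} (+0)
site 2, node HS: H={G} ∪ S={C} → {C,G} (+1)
site 2, node IW: I={A} ∪ W={T} → {A,T} (+1)
site 2, node INW: IW={A,T} ∪ N={C} → {A,C,T} (+1)
site 2, node HINSW: HS={C,G} ∩ INW={A,C,T} → {C} (+0)
site 2, node QZ: Q={A} ∪ Z={C} → {A,C} (+1)
site 2, node HINQSWZ: HINSW={C} ∩ QZ={A,C} → {C} (+0)
site 3, node HS: H={C} ∪ S={G} → {C,G} (+1)
site 3, node IW: I={G} ∪ W={C} → {C,G} (+1)
site 3, node INW: IW={C,G} ∩ N={C} → {C} (+0)
site 3, node HINSW: HS={C,G} ∩ INW={C} → {C} (+0)
site 3, node QZ: Q={G} ∪ Z={T} → {G,T} (+1)
site 3, node HINQSWZ: HINSW={C} ∪ QZ={G,T} → {C,G,T} (+1)
site 4, node HS: H={A} ∩ S={A} → {A} (+0)
site 4, node IW: I={T} ∪ W={C} → {C,T} (+1)
site 4, node INW: IW={C,T} ∩ N={T} → {T} (+0)
site 4, node HINSW: HS={A} ∪ INW={T} → {A,T} (+1)
site 4, node QZ: Q={A} ∩ Z={A} → {A} (+0)
site 4, node HINQSWZ: HINSW={A,T} ∩ QZ={A} → {A} (+0)
per-site changes: [4, 4, 4, 4, 2]; total = 18

4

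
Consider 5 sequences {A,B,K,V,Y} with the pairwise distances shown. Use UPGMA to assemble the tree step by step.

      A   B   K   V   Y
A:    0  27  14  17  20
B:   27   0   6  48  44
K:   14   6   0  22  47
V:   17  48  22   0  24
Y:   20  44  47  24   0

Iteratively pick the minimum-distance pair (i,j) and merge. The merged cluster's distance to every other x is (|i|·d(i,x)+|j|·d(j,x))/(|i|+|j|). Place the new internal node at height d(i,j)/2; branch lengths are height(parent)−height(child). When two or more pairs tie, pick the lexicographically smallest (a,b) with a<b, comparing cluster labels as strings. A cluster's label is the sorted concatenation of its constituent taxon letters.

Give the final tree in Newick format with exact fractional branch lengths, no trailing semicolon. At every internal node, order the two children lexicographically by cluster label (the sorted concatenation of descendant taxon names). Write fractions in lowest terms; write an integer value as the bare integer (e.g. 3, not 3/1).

1. join B+K (d=6) ⇒ BK; edges |B|=3, |K|=3
  updated: d(A,BK)=41/2, d(BK,V)=35, d(BK,Y)=91/2
2. join A+V (d=17) ⇒ AV; edges |A|=17/2, |V|=17/2
  updated: d(AV,BK)=111/4, d(AV,Y)=22
3. join AV+Y (d=22) ⇒ AVY; edges |AV|=5/2, |Y|=11
  updated: d(AVY,BK)=101/3
4. join AVY+BK (d=101/3) ⇒ ABKVY; edges |AVY|=35/6, |BK|=83/6
final tree: (((A:17/2,V:17/2):5/2,Y:11):35/6,(B:3,K:3):83/6)
total length: 337/6

(((A:17/2,V:17/2):5/2,Y:11):35/6,(B:3,K:3):83/6)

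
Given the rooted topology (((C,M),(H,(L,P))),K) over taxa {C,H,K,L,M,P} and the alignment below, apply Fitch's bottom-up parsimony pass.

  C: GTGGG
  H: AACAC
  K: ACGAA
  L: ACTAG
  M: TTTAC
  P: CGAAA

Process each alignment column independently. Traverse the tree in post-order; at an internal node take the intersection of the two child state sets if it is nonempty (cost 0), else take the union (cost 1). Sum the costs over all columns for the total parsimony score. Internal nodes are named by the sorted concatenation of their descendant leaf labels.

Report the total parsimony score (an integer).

15

CM@0: {G} ∪ {T} = {G,T} (union, +1)
LP@0: {A} ∪ {C} = {A,C} (union, +1)
HLP@0: {A} ∩ {A,C} = {A} (intersection, +0)
CHLMP@0: {G,T} ∪ {A} = {A,G,T} (union, +1)
CHKLMP@0: {A,G,T} ∩ {A} = {A} (intersection, +0)
CM@1: {T} ∩ {T} = {T} (intersection, +0)
LP@1: {C} ∪ {G} = {C,G} (union, +1)
HLP@1: {A} ∪ {C,G} = {A,C,G} (union, +1)
CHLMP@1: {T} ∪ {A,C,G} = {A,C,G,T} (union, +1)
CHKLMP@1: {A,C,G,T} ∩ {C} = {C} (intersection, +0)
CM@2: {G} ∪ {T} = {G,T} (union, +1)
LP@2: {T} ∪ {A} = {A,T} (union, +1)
HLP@2: {C} ∪ {A,T} = {A,C,T} (union, +1)
CHLMP@2: {G,T} ∩ {A,C,T} = {T} (intersection, +0)
CHKLMP@2: {T} ∪ {G} = {G,T} (union, +1)
CM@3: {G} ∪ {A} = {A,G} (union, +1)
LP@3: {A} ∩ {A} = {A} (intersection, +0)
HLP@3: {A} ∩ {A} = {A} (intersection, +0)
CHLMP@3: {A,G} ∩ {A} = {A} (intersection, +0)
CHKLMP@3: {A} ∩ {A} = {A} (intersection, +0)
CM@4: {G} ∪ {C} = {C,G} (union, +1)
LP@4: {G} ∪ {A} = {A,G} (union, +1)
HLP@4: {C} ∪ {A,G} = {A,C,G} (union, +1)
CHLMP@4: {C,G} ∩ {A,C,G} = {C,G} (intersection, +0)
CHKLMP@4: {C,G} ∪ {A} = {A,C,G} (union, +1)
per-site changes: [3, 3, 4, 1, 4]; total = 15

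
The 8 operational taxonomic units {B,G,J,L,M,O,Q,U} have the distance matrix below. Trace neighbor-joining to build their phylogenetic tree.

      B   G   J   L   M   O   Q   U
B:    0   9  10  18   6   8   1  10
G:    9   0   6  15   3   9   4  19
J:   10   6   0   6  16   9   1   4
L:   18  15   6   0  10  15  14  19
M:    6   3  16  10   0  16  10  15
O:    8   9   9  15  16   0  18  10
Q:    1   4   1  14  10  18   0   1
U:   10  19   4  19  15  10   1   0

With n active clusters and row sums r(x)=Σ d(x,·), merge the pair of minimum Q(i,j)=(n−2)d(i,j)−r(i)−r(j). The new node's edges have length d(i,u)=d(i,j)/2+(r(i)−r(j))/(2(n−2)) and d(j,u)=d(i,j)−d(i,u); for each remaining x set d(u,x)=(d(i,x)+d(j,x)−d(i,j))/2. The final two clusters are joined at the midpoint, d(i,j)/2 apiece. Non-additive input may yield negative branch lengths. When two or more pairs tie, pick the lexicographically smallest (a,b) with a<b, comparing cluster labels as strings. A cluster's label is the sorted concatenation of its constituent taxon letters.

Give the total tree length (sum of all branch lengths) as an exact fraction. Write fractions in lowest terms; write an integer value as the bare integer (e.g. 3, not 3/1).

243/8

iteration 1: select G,M (d=3, Q=-123); attach at lengths (7/12, 29/12); label the merged cluster GM
  updated: d(B,GM)=6, d(GM,J)=19/2, d(GM,L)=11, d(GM,O)=11, d(GM,Q)=11/2, d(GM,U)=31/2
iteration 2: select Q,U (d=1, Q=-95); attach at lengths (-7/5, 12/5); label the merged cluster QU
  updated: d(B,QU)=5, d(GM,QU)=10, d(J,QU)=2, d(L,QU)=16, d(O,QU)=27/2
iteration 3: select J,L (d=6, Q=-157/2); attach at lengths (-11/16, 107/16); label the merged cluster JL
  updated: d(B,JL)=11, d(GM,JL)=29/4, d(JL,O)=9, d(JL,QU)=6
iteration 4: select JL,QU (d=6, Q=-199/4); attach at lengths (67/24, 77/24); label the merged cluster JLQU
  updated: d(B,JLQU)=5, d(GM,JLQU)=45/8, d(JLQU,O)=33/4
iteration 5: select B,O (d=8, Q=-121/4); attach at lengths (31/16, 97/16); label the merged cluster BO
  updated: d(BO,GM)=9/2, d(BO,JLQU)=21/8
iteration 6: select BO,GM (d=9/2, Q=-51/4); attach at lengths (3/4, 15/4); label the merged cluster BGMO
  updated: d(BGMO,JLQU)=15/8
iteration 7: select BGMO,JLQU (d=15/8); attach at lengths (15/16, 15/16); label the merged cluster BGJLMOQU
final tree: (((B:31/16,O:97/16):3/4,(G:7/12,M:29/12):15/4):15/16,((J:-11/16,L:107/16):67/24,(Q:-7/5,U:12/5):77/24):15/16)
total length: 243/8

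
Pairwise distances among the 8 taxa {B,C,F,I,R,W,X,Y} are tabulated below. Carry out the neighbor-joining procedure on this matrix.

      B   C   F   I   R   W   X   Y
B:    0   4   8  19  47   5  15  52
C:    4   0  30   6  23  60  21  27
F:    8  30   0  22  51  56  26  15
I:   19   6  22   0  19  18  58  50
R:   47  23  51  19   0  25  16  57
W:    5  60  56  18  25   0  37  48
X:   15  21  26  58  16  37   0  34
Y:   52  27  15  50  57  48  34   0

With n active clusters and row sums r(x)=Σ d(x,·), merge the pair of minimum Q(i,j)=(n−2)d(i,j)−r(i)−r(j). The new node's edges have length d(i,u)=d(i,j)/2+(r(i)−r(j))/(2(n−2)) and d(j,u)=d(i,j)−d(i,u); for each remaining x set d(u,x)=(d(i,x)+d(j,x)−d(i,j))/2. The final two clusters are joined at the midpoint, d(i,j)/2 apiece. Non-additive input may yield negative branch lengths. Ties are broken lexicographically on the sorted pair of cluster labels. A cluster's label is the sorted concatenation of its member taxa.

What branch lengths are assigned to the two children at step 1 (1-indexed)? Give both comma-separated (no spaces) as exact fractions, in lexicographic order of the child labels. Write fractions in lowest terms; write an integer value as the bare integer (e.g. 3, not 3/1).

iteration 1: select F,Y (d=15, Q=-401); attach at lengths (5/4, 55/4); label the merged cluster FY
  updated: d(B,FY)=45/2, d(C,FY)=21, d(FY,I)=57/2, d(FY,R)=93/2, d(FY,W)=89/2, d(FY,X)=45/2
iteration 2: select B,W (d=5, Q=-277); attach at lengths (-26/5, 51/5); label the merged cluster BW
  updated: d(BW,C)=59/2, d(BW,FY)=31, d(BW,I)=16, d(BW,R)=67/2, d(BW,X)=47/2
iteration 3: select R,X (d=16, Q=-215); attach at lengths (61/8, 67/8); label the merged cluster RX
  updated: d(BW,RX)=41/2, d(C,RX)=14, d(FY,RX)=53/2, d(I,RX)=61/2
iteration 4: select C,I (d=6, Q=-267/2); attach at lengths (5/4, 19/4); label the merged cluster CI
  updated: d(BW,CI)=79/4, d(CI,FY)=87/4, d(CI,RX)=77/4
iteration 5: select BW,RX (d=41/2, Q=-193/2); attach at lengths (23/2, 9); label the merged cluster BRWX
  updated: d(BRWX,CI)=37/4, d(BRWX,FY)=37/2
iteration 6: select BRWX,CI (d=37/4, Q=-99/2); attach at lengths (3, 25/4); label the merged cluster BCIRWX
  updated: d(BCIRWX,FY)=31/2
iteration 7: select BCIRWX,FY (d=31/2); attach at lengths (31/4, 31/4); label the merged cluster BCFIRWXY
final tree: ((((B:-26/5,W:51/5):23/2,(R:61/8,X:67/8):9):3,(C:5/4,I:19/4):25/4):31/4,(F:5/4,Y:55/4):31/4)
total length: 349/4

5/4,55/4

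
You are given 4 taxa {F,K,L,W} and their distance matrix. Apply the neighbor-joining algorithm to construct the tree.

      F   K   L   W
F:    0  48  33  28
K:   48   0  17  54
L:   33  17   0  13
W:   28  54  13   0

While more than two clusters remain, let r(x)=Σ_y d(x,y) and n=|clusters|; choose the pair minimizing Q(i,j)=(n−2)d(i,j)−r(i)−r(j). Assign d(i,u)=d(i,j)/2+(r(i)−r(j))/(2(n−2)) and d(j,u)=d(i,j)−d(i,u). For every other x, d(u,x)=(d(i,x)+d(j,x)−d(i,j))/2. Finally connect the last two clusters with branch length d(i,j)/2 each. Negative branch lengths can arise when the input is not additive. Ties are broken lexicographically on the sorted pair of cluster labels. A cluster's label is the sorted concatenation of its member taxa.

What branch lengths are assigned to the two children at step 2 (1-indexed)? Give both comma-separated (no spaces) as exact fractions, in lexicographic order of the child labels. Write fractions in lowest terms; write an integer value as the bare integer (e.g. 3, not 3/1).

29/2,45/2

1. join F+W (d=28, Q=-148) ⇒ FW; edges |F|=35/2, |W|=21/2
  updated: d(FW,K)=37, d(FW,L)=9
2. join FW+K (d=37, Q=-63) ⇒ FKW; edges |FW|=29/2, |K|=45/2
  updated: d(FKW,L)=-11/2
3. join FKW+L (d=-11/2) ⇒ FKLW; edges |FKW|=-11/4, |L|=-11/4
final tree: (((F:35/2,W:21/2):29/2,K:45/2):-11/4,L:-11/4)
total length: 119/2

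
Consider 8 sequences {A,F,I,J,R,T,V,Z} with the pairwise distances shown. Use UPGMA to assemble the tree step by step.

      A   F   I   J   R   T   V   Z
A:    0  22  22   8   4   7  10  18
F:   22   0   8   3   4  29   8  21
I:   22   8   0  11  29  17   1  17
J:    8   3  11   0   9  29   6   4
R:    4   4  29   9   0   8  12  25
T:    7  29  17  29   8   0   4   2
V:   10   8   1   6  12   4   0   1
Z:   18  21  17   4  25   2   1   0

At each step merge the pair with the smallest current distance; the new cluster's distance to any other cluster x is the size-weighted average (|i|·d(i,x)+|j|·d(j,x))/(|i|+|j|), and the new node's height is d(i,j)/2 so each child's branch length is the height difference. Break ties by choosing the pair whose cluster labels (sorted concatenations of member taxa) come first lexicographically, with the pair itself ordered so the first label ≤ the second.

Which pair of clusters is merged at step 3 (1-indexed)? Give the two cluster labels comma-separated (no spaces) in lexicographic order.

F,J

iteration 1: select I,V (d=1); attach at lengths (1/2, 1/2); label the merged cluster IV
  updated: d(A,IV)=16, d(F,IV)=8, d(IV,J)=17/2, d(IV,R)=41/2, d(IV,T)=21/2, d(IV,Z)=9
iteration 2: select T,Z (d=2); attach at lengths (1, 1); label the merged cluster TZ
  updated: d(A,TZ)=25/2, d(F,TZ)=25, d(IV,TZ)=39/4, d(J,TZ)=33/2, d(R,TZ)=33/2
iteration 3: select F,J (d=3); attach at lengths (3/2, 3/2); label the merged cluster FJ
  updated: d(A,FJ)=15, d(FJ,IV)=33/4, d(FJ,R)=13/2, d(FJ,TZ)=83/4
iteration 4: select A,R (d=4); attach at lengths (2, 2); label the merged cluster AR
  updated: d(AR,FJ)=43/4, d(AR,IV)=73/4, d(AR,TZ)=29/2
iteration 5: select FJ,IV (d=33/4); attach at lengths (21/8, 29/8); label the merged cluster FIJV
  updated: d(AR,FIJV)=29/2, d(FIJV,TZ)=61/4
iteration 6: select AR,FIJV (d=29/2); attach at lengths (21/4, 25/8); label the merged cluster AFIJRV
  updated: d(AFIJRV,TZ)=15
iteration 7: select AFIJRV,TZ (d=15); attach at lengths (1/4, 13/2); label the merged cluster AFIJRTVZ
final tree: (((A:2,R:2):21/4,((F:3/2,J:3/2):21/8,(I:1/2,V:1/2):29/8):25/8):1/4,(T:1,Z:1):13/2)
total length: 251/8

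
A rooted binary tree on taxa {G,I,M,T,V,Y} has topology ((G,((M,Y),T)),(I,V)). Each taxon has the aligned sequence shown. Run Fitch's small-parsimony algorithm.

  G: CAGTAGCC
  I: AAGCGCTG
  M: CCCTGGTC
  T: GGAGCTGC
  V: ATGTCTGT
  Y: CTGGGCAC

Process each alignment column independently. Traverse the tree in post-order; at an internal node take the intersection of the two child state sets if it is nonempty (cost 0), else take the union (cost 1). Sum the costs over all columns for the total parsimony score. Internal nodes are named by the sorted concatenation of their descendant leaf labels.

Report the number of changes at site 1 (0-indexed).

4

site 0, node MY: M={C} ∩ Y={C} → {C} (+0)
site 0, node MTY: MY={C} ∪ T={G} → {C,G} (+1)
site 0, node GMTY: G={C} ∩ MTY={C,G} → {C} (+0)
site 0, node IV: I={A} ∩ V={A} → {A} (+0)
site 0, node GIMTVY: GMTY={C} ∪ IV={A} → {A,C} (+1)
site 1, node MY: M={C} ∪ Y={T} → {C,T} (+1)
site 1, node MTY: MY={C,T} ∪ T={G} → {C,G,T} (+1)
site 1, node GMTY: G={A} ∪ MTY={C,G,T} → {A,C,G,T} (+1)
site 1, node IV: I={A} ∪ V={T} → {A,T} (+1)
site 1, node GIMTVY: GMTY={A,C,G,T} ∩ IV={A,T} → {A,T} (+0)
site 2, node MY: M={C} ∪ Y={G} → {C,G} (+1)
site 2, node MTY: MY={C,G} ∪ T={A} → {A,C,G} (+1)
site 2, node GMTY: G={G} ∩ MTY={A,C,G} → {G} (+0)
site 2, node IV: I={G} ∩ V={G} → {G} (+0)
site 2, node GIMTVY: GMTY={G} ∩ IV={G} → {G} (+0)
site 3, node MY: M={T} ∪ Y={G} → {G,T} (+1)
site 3, node MTY: MY={G,T} ∩ T={G} → {G} (+0)
site 3, node GMTY: G={T} ∪ MTY={G} → {G,T} (+1)
site 3, node IV: I={C} ∪ V={T} → {C,T} (+1)
site 3, node GIMTVY: GMTY={G,T} ∩ IV={C,T} → {T} (+0)
site 4, node MY: M={G} ∩ Y={G} → {G} (+0)
site 4, node MTY: MY={G} ∪ T={C} → {C,G} (+1)
site 4, node GMTY: G={A} ∪ MTY={C,G} → {A,C,G} (+1)
site 4, node IV: I={G} ∪ V={C} → {C,G} (+1)
site 4, node GIMTVY: GMTY={A,C,G} ∩ IV={C,G} → {C,G} (+0)
site 5, node MY: M={G} ∪ Y={C} → {C,G} (+1)
site 5, node MTY: MY={C,G} ∪ T={T} → {C,G,T} (+1)
site 5, node GMTY: G={G} ∩ MTY={C,G,T} → {G} (+0)
site 5, node IV: I={C} ∪ V={T} → {C,T} (+1)
site 5, node GIMTVY: GMTY={G} ∪ IV={C,T} → {C,G,T} (+1)
site 6, node MY: M={T} ∪ Y={A} → {A,T} (+1)
site 6, node MTY: MY={A,T} ∪ T={G} → {A,G,T} (+1)
site 6, node GMTY: G={C} ∪ MTY={A,G,T} → {A,C,G,T} (+1)
site 6, node IV: I={T} ∪ V={G} → {G,T} (+1)
site 6, node GIMTVY: GMTY={A,C,G,T} ∩ IV={G,T} → {G,T} (+0)
site 7, node MY: M={C} ∩ Y={C} → {C} (+0)
site 7, node MTY: MY={C} ∩ T={C} → {C} (+0)
site 7, node GMTY: G={C} ∩ MTY={C} → {C} (+0)
site 7, node IV: I={G} ∪ V={T} → {G,T} (+1)
site 7, node GIMTVY: GMTY={C} ∪ IV={G,T} → {C,G,T} (+1)
per-site changes: [2, 4, 2, 3, 3, 4, 4, 2]; total = 24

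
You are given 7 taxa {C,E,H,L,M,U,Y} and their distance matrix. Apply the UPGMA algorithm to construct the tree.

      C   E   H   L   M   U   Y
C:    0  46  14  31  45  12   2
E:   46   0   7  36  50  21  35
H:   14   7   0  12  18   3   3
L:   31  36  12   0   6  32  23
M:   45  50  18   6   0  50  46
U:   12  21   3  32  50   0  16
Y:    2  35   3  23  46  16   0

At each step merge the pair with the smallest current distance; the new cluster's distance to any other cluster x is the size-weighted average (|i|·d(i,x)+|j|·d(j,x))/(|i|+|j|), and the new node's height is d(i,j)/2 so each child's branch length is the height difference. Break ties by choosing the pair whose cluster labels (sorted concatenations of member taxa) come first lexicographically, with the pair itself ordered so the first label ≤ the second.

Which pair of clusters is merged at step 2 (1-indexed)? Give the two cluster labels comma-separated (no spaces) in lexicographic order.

H,U

step 1: merge (C,Y) at d=2; branch lengths C→1, Y→1; new cluster CY
  updated: d(CY,E)=81/2, d(CY,H)=17/2, d(CY,L)=27, d(CY,M)=91/2, d(CY,U)=14
step 2: merge (H,U) at d=3; branch lengths H→3/2, U→3/2; new cluster HU
  updated: d(CY,HU)=45/4, d(E,HU)=14, d(HU,L)=22, d(HU,M)=34
step 3: merge (L,M) at d=6; branch lengths L→3, M→3; new cluster LM
  updated: d(CY,LM)=145/4, d(E,LM)=43, d(HU,LM)=28
step 4: merge (CY,HU) at d=45/4; branch lengths CY→37/8, HU→33/8; new cluster CHUY
  updated: d(CHUY,E)=109/4, d(CHUY,LM)=257/8
step 5: merge (CHUY,E) at d=109/4; branch lengths CHUY→8, E→109/8; new cluster CEHUY
  updated: d(CEHUY,LM)=343/10
step 6: merge (CEHUY,LM) at d=343/10; branch lengths CEHUY→141/40, LM→283/20; new cluster CEHLMUY
final tree: ((((C:1,Y:1):37/8,(H:3/2,U:3/2):33/8):8,E:109/8):141/40,(L:3,M:3):283/20)
total length: 1181/20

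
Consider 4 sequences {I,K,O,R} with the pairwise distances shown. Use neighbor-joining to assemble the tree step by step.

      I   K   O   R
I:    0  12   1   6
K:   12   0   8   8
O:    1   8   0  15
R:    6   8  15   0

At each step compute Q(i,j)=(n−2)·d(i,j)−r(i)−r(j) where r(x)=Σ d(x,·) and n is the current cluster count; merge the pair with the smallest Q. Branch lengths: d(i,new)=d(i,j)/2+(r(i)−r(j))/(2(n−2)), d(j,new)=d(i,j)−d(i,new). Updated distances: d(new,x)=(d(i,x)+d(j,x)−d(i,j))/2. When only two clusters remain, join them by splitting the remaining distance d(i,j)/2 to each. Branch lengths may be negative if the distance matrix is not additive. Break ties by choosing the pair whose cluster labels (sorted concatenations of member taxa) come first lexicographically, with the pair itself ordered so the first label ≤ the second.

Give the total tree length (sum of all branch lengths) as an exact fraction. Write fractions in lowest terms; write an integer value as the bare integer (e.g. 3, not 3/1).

iteration 1: select I,O (d=1, Q=-41); attach at lengths (-3/4, 7/4); label the merged cluster IO
  updated: d(IO,K)=19/2, d(IO,R)=10
iteration 2: select IO,K (d=19/2, Q=-55/2); attach at lengths (23/4, 15/4); label the merged cluster IKO
  updated: d(IKO,R)=17/4
iteration 3: select IKO,R (d=17/4); attach at lengths (17/8, 17/8); label the merged cluster IKOR
final tree: (((I:-3/4,O:7/4):23/4,K:15/4):17/8,R:17/8)
total length: 59/4

59/4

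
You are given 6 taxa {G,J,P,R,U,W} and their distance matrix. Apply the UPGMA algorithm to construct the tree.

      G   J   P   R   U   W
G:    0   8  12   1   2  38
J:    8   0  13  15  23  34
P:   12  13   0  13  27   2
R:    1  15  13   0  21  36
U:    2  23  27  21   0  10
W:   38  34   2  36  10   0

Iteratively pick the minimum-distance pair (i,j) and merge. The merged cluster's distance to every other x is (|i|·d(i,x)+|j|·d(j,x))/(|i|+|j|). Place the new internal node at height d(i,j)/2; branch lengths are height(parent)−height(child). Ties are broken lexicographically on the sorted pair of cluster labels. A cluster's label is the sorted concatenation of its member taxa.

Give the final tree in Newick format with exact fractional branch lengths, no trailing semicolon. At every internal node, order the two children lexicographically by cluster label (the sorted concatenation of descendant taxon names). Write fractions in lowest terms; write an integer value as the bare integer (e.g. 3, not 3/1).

((((G:1/2,R:1/2):21/4,J:23/4):23/12,U:23/3):181/48,(P:1,W:1):167/16)

iteration 1: select G,R (d=1); attach at lengths (1/2, 1/2); label the merged cluster GR
  updated: d(GR,J)=23/2, d(GR,P)=25/2, d(GR,U)=23/2, d(GR,W)=37
iteration 2: select P,W (d=2); attach at lengths (1, 1); label the merged cluster PW
  updated: d(GR,PW)=99/4, d(J,PW)=47/2, d(PW,U)=37/2
iteration 3: select GR,J (d=23/2); attach at lengths (21/4, 23/4); label the merged cluster GJR
  updated: d(GJR,PW)=73/3, d(GJR,U)=46/3
iteration 4: select GJR,U (d=46/3); attach at lengths (23/12, 23/3); label the merged cluster GJRU
  updated: d(GJRU,PW)=183/8
iteration 5: select GJRU,PW (d=183/8); attach at lengths (181/48, 167/16); label the merged cluster GJPRUW
final tree: ((((G:1/2,R:1/2):21/4,J:23/4):23/12,U:23/3):181/48,(P:1,W:1):167/16)
total length: 907/24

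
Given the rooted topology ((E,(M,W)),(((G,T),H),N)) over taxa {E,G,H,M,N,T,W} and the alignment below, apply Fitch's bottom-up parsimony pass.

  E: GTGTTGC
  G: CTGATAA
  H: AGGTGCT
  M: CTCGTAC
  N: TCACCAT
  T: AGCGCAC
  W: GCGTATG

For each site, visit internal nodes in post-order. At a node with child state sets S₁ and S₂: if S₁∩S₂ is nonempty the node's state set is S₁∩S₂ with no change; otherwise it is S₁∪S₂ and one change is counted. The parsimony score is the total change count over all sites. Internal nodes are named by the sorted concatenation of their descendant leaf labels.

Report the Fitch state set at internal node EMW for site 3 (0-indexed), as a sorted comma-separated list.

T

MW@0: {C} ∪ {G} = {C,G} (union, +1)
EMW@0: {G} ∩ {C,G} = {G} (intersection, +0)
GT@0: {C} ∪ {A} = {A,C} (union, +1)
GHT@0: {A,C} ∩ {A} = {A} (intersection, +0)
GHNT@0: {A} ∪ {T} = {A,T} (union, +1)
EGHMNTW@0: {G} ∪ {A,T} = {A,G,T} (union, +1)
MW@1: {T} ∪ {C} = {C,T} (union, +1)
EMW@1: {T} ∩ {C,T} = {T} (intersection, +0)
GT@1: {T} ∪ {G} = {G,T} (union, +1)
GHT@1: {G,T} ∩ {G} = {G} (intersection, +0)
GHNT@1: {G} ∪ {C} = {C,G} (union, +1)
EGHMNTW@1: {T} ∪ {C,G} = {C,G,T} (union, +1)
MW@2: {C} ∪ {G} = {C,G} (union, +1)
EMW@2: {G} ∩ {C,G} = {G} (intersection, +0)
GT@2: {G} ∪ {C} = {C,G} (union, +1)
GHT@2: {C,G} ∩ {G} = {G} (intersection, +0)
GHNT@2: {G} ∪ {A} = {A,G} (union, +1)
EGHMNTW@2: {G} ∩ {A,G} = {G} (intersection, +0)
MW@3: {G} ∪ {T} = {G,T} (union, +1)
EMW@3: {T} ∩ {G,T} = {T} (intersection, +0)
GT@3: {A} ∪ {G} = {A,G} (union, +1)
GHT@3: {A,G} ∪ {T} = {A,G,T} (union, +1)
GHNT@3: {A,G,T} ∪ {C} = {A,C,G,T} (union, +1)
EGHMNTW@3: {T} ∩ {A,C,G,T} = {T} (intersection, +0)
MW@4: {T} ∪ {A} = {A,T} (union, +1)
EMW@4: {T} ∩ {A,T} = {T} (intersection, +0)
GT@4: {T} ∪ {C} = {C,T} (union, +1)
GHT@4: {C,T} ∪ {G} = {C,G,T} (union, +1)
GHNT@4: {C,G,T} ∩ {C} = {C} (intersection, +0)
EGHMNTW@4: {T} ∪ {C} = {C,T} (union, +1)
MW@5: {A} ∪ {T} = {A,T} (union, +1)
EMW@5: {G} ∪ {A,T} = {A,G,T} (union, +1)
GT@5: {A} ∩ {A} = {A} (intersection, +0)
GHT@5: {A} ∪ {C} = {A,C} (union, +1)
GHNT@5: {A,C} ∩ {A} = {A} (intersection, +0)
EGHMNTW@5: {A,G,T} ∩ {A} = {A} (intersection, +0)
MW@6: {C} ∪ {G} = {C,G} (union, +1)
EMW@6: {C} ∩ {C,G} = {C} (intersection, +0)
GT@6: {A} ∪ {C} = {A,C} (union, +1)
GHT@6: {A,C} ∪ {T} = {A,C,T} (union, +1)
GHNT@6: {A,C,T} ∩ {T} = {T} (intersection, +0)
EGHMNTW@6: {C} ∪ {T} = {C,T} (union, +1)
per-site changes: [4, 4, 3, 4, 4, 3, 4]; total = 26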